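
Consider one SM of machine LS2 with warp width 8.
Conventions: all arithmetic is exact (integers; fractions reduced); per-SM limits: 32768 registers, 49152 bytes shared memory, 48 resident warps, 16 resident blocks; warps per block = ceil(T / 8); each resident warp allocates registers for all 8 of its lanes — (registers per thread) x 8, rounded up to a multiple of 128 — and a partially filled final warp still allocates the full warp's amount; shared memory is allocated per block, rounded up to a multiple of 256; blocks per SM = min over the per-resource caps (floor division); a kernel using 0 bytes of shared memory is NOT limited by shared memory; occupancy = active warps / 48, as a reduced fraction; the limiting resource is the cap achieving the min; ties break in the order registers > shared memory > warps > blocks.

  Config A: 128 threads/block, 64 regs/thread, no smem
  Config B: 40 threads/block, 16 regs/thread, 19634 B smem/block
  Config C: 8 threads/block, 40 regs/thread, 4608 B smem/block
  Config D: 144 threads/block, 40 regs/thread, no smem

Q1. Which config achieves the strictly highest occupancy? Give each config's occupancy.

occupancies: A 1, B 5/24, C 5/24, D 3/4

Answer: A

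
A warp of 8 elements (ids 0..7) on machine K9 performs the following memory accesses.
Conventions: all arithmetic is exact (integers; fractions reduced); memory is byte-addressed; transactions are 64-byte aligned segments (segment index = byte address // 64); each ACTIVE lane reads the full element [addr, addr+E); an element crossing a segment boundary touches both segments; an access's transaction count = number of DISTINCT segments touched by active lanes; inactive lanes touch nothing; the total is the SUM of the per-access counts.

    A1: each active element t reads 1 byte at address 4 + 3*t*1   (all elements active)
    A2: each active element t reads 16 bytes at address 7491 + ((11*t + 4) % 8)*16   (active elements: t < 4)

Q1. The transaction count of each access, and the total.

A1: 1 transaction
A2: 3 transactions

Answer: 1,3; total 4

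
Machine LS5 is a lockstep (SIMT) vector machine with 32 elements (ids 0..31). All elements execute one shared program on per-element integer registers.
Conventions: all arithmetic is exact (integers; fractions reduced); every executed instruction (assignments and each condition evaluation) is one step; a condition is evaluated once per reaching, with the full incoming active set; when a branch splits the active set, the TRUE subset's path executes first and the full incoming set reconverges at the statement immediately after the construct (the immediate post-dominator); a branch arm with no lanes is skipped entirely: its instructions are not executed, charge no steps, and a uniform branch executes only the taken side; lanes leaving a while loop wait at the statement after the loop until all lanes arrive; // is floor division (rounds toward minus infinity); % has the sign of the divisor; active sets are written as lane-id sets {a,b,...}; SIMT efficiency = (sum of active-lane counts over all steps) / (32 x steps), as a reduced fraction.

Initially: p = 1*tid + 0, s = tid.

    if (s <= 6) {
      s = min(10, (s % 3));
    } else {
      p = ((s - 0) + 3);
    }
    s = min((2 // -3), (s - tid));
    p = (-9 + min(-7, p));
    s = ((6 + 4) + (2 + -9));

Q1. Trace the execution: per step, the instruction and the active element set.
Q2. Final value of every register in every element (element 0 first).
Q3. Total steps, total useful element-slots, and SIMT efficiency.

step 0: eval (s <= 6)                {0,1,2,3,4,5,6,7,8,9,10,11,12,13,14,15,16,17,18,19,20,21,22,23,24,25,26,27,28,29,30,31}
step 1: s <- min(10, (s % 3))        {0,1,2,3,4,5,6}
step 2: p <- ((s - 0) + 3)           {7,8,9,10,11,12,13,14,15,16,17,18,19,20,21,22,23,24,25,26,27,28,29,30,31}
step 3: s <- min((2 // -3), (s - tid)) {0,1,2,3,4,5,6,7,8,9,10,11,12,13,14,15,16,17,18,19,20,21,22,23,24,25,26,27,28,29,30,31}
step 4: p <- (-9 + min(-7, p))       {0,1,2,3,4,5,6,7,8,9,10,11,12,13,14,15,16,17,18,19,20,21,22,23,24,25,26,27,28,29,30,31}
step 5: s <- ((6 + 4) + (2 + -9))    {0,1,2,3,4,5,6,7,8,9,10,11,12,13,14,15,16,17,18,19,20,21,22,23,24,25,26,27,28,29,30,31}

Answer: 6 steps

p: -16,-16,-16,-16,-16,-16,-16,-16,-16,-16,-16,-16,-16,-16,-16,-16,-16,-16,-16,-16,-16,-16,-16,-16,-16,-16,-16,-16,-16,-16,-16,-16
s: 3,3,3,3,3,3,3,3,3,3,3,3,3,3,3,3,3,3,3,3,3,3,3,3,3,3,3,3,3,3,3,3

steps = 6; useful = 160; efficiency = 160/192 = 5/6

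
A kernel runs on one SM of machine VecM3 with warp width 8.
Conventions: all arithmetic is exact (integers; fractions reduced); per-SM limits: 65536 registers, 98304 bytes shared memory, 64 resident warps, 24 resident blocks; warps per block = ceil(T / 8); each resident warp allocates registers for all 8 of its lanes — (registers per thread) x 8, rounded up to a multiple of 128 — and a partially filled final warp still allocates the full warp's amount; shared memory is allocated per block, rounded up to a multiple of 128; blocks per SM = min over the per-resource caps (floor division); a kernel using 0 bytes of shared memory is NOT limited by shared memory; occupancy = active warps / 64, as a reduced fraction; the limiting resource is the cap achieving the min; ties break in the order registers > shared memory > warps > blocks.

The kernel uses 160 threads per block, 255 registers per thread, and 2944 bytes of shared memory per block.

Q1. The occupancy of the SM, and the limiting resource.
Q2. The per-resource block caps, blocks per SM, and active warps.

Answer: occupancy 5/16, limited by registers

registers: 1 block
shared memory: 33 blocks
warps: 3 blocks
blocks: 24 blocks

Answer: 1 block, 20 active warps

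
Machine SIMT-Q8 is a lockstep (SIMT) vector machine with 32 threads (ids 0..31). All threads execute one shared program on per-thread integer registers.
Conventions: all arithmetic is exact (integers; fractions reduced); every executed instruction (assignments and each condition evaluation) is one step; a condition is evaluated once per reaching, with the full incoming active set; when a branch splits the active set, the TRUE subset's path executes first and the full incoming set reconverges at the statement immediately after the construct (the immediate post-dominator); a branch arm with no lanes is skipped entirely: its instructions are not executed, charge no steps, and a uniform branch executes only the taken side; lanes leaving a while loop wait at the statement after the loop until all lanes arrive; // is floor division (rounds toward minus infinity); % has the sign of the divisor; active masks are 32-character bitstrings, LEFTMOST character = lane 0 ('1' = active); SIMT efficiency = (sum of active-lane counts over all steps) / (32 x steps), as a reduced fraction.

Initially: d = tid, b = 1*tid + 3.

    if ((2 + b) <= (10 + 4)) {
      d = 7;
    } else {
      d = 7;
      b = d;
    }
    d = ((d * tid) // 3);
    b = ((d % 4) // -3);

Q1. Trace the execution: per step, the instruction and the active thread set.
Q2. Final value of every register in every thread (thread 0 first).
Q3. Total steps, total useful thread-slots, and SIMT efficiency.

step 0: eval ((2 + b) <= (10 + 4))   11111111111111111111111111111111
step 1: d <- 7                       11111111110000000000000000000000
step 2: d <- 7                       00000000001111111111111111111111
step 3: b <- d                       00000000001111111111111111111111
step 4: d <- ((d * tid) // 3)        11111111111111111111111111111111
step 5: b <- ((d % 4) // -3)         11111111111111111111111111111111

Answer: 6 steps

d: 0,2,4,7,9,11,14,16,18,21,23,25,28,30,32,35,37,39,42,44,46,49,51,53,56,58,60,63,65,67,70,72
b: 0,-1,0,-1,-1,-1,-1,0,-1,-1,-1,-1,0,-1,0,-1,-1,-1,-1,0,-1,-1,-1,-1,0,-1,0,-1,-1,-1,-1,0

steps = 6; useful = 150; efficiency = 150/192 = 25/32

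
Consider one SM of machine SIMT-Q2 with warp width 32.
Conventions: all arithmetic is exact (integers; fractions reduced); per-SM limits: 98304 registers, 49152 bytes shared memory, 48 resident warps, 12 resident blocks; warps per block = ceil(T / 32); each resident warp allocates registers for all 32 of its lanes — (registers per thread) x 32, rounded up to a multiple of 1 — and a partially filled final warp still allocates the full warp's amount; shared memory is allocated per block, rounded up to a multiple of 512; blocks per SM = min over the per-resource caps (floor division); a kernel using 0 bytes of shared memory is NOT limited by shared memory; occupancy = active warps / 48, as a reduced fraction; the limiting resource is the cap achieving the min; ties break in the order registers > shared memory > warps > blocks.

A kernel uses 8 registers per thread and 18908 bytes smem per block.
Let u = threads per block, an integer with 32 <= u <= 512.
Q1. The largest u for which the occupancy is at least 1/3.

Answer: u = 512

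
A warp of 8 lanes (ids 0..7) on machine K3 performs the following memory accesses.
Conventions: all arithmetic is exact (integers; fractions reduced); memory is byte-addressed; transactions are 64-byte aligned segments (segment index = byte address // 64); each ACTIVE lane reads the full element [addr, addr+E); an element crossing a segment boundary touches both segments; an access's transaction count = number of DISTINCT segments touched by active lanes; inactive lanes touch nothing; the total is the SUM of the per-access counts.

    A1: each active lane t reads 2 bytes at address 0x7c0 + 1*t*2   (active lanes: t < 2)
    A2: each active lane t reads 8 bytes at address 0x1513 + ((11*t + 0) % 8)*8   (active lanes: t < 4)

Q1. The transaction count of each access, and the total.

A1: 1 transaction
A2: 2 transactions

Answer: 1,2; total 3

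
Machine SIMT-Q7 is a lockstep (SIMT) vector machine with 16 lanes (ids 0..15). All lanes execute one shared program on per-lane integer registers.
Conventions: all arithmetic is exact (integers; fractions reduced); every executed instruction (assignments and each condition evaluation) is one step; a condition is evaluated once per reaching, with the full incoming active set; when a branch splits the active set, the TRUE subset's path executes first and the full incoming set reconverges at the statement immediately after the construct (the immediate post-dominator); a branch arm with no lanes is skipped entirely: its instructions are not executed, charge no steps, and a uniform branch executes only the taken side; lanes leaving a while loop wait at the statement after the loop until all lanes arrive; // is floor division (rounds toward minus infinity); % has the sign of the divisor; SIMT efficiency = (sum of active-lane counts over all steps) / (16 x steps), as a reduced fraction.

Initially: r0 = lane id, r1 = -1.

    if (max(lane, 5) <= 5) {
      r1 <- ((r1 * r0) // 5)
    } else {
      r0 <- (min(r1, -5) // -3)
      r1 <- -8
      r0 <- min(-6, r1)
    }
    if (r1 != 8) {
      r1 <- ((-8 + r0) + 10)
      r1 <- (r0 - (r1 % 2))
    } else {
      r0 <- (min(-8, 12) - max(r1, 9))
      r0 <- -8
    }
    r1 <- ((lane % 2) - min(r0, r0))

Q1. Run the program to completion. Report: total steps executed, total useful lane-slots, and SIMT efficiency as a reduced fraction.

Answer: 9 steps, 116 useful, 29/36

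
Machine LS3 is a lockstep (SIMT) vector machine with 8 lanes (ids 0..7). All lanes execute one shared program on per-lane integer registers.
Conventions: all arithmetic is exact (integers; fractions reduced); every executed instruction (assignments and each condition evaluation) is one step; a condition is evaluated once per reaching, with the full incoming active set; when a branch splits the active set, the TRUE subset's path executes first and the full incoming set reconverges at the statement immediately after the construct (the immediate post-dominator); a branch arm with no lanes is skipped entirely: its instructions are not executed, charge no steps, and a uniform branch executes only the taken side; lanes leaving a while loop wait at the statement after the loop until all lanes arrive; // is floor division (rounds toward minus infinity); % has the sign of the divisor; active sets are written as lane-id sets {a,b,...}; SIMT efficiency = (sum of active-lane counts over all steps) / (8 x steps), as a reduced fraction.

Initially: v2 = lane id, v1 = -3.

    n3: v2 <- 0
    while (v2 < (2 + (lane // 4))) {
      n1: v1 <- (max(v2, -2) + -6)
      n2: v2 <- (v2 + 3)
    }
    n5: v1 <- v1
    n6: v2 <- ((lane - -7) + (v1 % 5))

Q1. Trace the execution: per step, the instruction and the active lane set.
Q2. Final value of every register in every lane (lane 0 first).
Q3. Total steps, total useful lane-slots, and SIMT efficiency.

step 0: v2 <- 0                      {0,1,2,3,4,5,6,7}
step 1: eval (v2 < (2 + (lane // 4))) {0,1,2,3,4,5,6,7}
step 2: v1 <- (max(v2, -2) + -6)     {0,1,2,3,4,5,6,7}
step 3: v2 <- (v2 + 3)               {0,1,2,3,4,5,6,7}
step 4: eval (v2 < (2 + (lane // 4))) {0,1,2,3,4,5,6,7}
step 5: v1 <- v1                     {0,1,2,3,4,5,6,7}
step 6: v2 <- ((lane - -7) + (v1 % 5)) {0,1,2,3,4,5,6,7}

Answer: 7 steps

v2: 11,12,13,14,15,16,17,18
v1: -6,-6,-6,-6,-6,-6,-6,-6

steps = 7; useful = 56; efficiency = 56/56 = 1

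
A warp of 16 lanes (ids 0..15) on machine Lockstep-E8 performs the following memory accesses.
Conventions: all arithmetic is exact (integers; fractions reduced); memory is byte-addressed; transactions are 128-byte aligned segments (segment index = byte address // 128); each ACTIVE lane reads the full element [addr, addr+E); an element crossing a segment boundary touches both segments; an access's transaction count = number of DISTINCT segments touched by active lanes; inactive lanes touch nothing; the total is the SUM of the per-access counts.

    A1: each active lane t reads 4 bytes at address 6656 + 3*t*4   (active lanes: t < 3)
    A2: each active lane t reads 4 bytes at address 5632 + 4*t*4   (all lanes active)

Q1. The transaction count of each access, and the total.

A1: 1 transaction
A2: 2 transactions

Answer: 1,2; total 3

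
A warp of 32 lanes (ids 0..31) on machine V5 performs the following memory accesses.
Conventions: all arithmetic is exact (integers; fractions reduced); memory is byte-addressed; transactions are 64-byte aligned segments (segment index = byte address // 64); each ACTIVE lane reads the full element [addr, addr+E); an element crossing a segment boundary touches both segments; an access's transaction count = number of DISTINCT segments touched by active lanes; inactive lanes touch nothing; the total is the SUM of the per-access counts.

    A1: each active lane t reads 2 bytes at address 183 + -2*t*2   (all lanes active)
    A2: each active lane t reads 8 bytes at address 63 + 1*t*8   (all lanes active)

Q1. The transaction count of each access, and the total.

A1: 3 transactions
A2: 5 transactions

Answer: 3,5; total 8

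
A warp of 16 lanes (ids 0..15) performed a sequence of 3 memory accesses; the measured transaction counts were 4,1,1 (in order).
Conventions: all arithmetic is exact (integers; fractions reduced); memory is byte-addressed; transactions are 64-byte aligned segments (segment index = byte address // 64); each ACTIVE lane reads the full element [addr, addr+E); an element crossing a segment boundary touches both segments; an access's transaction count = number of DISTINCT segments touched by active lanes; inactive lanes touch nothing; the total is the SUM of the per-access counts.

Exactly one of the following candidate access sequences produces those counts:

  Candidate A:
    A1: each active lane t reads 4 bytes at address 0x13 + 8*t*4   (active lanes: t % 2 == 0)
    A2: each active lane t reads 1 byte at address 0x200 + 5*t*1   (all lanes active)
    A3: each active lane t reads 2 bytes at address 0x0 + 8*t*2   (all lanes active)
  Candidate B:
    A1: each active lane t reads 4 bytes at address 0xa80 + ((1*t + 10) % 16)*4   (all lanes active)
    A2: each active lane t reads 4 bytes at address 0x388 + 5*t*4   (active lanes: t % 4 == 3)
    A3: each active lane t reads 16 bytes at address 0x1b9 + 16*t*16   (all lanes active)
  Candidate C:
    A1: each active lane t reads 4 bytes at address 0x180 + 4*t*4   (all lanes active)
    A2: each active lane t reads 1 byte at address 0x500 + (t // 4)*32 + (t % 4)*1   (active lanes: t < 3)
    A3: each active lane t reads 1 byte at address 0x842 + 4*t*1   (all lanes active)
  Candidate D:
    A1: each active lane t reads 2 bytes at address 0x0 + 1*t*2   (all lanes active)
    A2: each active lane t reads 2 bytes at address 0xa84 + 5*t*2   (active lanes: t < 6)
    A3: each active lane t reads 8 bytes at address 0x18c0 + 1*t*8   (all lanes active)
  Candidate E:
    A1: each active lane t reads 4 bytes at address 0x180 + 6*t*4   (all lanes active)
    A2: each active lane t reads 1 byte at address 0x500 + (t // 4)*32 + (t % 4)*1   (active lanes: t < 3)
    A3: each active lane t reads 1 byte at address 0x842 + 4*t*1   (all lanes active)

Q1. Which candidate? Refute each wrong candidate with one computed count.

A: A1 gives 8 transactions, not 4
B: A1 gives 1 transaction, not 4
D: A1 gives 1 transaction, not 4
E: A1 gives 6 transactions, not 4
C: all counts match (4,1,1)

Answer: C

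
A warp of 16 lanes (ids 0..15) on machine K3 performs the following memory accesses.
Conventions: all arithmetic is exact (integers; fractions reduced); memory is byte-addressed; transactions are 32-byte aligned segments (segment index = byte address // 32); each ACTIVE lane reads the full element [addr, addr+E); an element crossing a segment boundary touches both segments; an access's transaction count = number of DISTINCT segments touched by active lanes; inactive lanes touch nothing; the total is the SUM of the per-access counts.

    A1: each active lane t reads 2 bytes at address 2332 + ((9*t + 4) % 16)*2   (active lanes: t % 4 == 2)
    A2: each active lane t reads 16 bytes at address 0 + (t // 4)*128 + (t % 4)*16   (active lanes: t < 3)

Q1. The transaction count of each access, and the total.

A1: 1 transaction
A2: 2 transactions

Answer: 1,2; total 3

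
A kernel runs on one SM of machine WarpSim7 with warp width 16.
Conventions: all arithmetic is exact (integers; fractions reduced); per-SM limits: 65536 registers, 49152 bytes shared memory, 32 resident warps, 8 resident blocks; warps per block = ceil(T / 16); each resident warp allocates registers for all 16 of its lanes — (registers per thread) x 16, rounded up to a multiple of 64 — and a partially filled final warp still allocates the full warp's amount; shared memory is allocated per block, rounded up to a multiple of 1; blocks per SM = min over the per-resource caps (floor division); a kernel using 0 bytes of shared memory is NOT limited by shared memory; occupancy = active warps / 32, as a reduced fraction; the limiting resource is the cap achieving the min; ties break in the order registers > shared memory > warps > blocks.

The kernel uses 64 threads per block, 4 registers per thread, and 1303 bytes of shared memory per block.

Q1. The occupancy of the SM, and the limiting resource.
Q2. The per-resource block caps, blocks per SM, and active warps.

Answer: occupancy 1, limited by warps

registers: 256 blocks
shared memory: 37 blocks
warps: 8 blocks
blocks: 8 blocks

Answer: 8 blocks, 32 active warps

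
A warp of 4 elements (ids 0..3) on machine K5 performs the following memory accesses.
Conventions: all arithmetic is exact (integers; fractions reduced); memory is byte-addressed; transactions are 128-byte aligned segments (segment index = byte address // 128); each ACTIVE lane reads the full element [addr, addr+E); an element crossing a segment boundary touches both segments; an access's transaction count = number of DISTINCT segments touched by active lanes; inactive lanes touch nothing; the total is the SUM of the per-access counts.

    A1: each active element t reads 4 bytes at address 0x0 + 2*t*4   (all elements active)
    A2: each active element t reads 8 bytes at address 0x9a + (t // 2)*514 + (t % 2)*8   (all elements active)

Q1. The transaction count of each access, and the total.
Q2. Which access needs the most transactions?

A1: 1 transaction
A2: 2 transactions

Answer: 1,2; total 3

Answer: A2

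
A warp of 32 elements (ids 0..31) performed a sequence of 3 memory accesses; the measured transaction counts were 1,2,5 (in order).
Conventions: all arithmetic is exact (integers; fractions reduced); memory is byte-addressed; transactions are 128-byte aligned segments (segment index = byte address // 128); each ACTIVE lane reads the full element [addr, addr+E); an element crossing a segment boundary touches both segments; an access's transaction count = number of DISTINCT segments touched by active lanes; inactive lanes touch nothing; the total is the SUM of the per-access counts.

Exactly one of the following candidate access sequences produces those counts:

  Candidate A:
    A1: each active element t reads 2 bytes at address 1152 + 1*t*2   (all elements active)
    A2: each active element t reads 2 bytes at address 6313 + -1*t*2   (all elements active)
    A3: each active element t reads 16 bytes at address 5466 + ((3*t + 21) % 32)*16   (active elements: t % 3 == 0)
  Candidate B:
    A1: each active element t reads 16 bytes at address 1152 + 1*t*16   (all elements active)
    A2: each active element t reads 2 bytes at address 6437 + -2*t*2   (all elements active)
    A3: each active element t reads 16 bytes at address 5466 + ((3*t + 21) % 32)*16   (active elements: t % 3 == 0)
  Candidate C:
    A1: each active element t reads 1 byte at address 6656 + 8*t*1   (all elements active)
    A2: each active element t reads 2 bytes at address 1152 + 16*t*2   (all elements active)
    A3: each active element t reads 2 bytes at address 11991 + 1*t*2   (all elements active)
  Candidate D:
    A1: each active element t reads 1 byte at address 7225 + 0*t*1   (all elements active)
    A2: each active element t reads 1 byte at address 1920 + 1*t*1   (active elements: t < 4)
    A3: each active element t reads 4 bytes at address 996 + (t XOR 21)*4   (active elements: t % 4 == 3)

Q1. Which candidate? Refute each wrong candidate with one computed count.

B: A1 gives 4 transactions, not 1
C: A1 gives 2 transactions, not 1
D: A2 gives 1 transaction, not 2
A: all counts match (1,2,5)

Answer: A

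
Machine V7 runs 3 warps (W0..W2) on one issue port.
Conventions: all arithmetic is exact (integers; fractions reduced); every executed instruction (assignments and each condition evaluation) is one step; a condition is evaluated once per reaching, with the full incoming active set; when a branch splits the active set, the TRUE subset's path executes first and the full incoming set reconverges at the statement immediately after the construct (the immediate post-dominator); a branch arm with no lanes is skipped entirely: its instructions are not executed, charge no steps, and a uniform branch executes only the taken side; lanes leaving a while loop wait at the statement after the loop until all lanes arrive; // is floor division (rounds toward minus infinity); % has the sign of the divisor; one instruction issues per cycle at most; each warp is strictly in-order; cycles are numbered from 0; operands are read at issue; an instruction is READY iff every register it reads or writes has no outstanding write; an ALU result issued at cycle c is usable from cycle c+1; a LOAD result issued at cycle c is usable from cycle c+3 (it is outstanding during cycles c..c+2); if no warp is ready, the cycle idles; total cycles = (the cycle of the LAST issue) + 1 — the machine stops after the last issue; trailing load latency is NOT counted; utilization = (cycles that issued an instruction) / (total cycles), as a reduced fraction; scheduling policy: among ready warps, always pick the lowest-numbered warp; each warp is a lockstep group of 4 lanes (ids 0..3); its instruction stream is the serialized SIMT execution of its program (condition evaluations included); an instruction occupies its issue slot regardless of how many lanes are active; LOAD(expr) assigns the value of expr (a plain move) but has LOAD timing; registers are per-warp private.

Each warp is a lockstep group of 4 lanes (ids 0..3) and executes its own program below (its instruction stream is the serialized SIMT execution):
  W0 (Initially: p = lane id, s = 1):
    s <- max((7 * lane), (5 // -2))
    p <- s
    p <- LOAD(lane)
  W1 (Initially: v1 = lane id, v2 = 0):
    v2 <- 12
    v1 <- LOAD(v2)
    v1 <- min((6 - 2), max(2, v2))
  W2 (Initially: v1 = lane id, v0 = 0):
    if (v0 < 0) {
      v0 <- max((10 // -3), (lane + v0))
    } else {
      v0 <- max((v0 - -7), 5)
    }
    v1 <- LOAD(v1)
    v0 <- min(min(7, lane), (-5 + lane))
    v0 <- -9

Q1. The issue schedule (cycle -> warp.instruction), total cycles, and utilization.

cycle 0: W0.I0
cycle 1: W0.I1
cycle 2: W0.I2
cycle 3: W1.I0
cycle 4: W1.I1
cycle 5: W2.I0
cycle 6: W2.I1
cycle 7: W1.I2
cycle 8: W2.I2
cycle 9: W2.I3
cycle 10: W2.I4

Answer: 11 cycles, utilization 1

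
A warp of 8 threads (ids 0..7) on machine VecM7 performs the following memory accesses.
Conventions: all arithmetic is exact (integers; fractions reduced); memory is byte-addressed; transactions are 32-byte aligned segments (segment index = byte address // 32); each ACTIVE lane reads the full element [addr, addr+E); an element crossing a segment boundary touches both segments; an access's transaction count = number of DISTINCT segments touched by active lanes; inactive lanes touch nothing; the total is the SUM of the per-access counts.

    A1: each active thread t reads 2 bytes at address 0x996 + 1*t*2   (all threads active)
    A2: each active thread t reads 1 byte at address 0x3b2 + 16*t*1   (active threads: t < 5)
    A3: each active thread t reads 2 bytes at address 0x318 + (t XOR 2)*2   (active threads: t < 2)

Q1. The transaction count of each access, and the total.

A1: 2 transactions
A2: 3 transactions
A3: 1 transaction

Answer: 2,3,1; total 6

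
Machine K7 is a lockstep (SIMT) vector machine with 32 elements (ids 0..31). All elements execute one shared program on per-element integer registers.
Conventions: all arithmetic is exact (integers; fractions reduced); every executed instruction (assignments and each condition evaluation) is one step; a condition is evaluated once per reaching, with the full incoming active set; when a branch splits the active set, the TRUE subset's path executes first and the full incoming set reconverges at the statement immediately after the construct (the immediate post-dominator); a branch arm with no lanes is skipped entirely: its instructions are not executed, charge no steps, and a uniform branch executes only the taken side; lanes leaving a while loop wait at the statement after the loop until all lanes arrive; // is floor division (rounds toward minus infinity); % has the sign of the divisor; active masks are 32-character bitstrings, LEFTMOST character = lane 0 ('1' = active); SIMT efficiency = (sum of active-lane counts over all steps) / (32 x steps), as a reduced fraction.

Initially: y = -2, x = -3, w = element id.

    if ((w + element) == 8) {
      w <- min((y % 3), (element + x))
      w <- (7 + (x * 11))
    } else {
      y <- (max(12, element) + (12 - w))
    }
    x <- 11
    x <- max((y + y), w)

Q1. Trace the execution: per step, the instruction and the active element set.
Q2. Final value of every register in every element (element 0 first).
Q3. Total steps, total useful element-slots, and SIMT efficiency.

step 0: eval ((w + element) == 8)    11111111111111111111111111111111
step 1: w <- min((y % 3), (element + x)) 00001000000000000000000000000000
step 2: w <- (7 + (x * 11))          00001000000000000000000000000000
step 3: y <- (max(12, element) + (12 - w)) 11110111111111111111111111111111
step 4: x <- 11                      11111111111111111111111111111111
step 5: x <- max((y + y), w)         11111111111111111111111111111111

Answer: 6 steps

y: 24,23,22,21,-2,19,18,17,16,15,14,13,12,12,12,12,12,12,12,12,12,12,12,12,12,12,12,12,12,12,12,12
x: 48,46,44,42,-4,38,36,34,32,30,28,26,24,24,24,24,24,24,24,24,24,24,24,24,24,25,26,27,28,29,30,31
w: 0,1,2,3,-26,5,6,7,8,9,10,11,12,13,14,15,16,17,18,19,20,21,22,23,24,25,26,27,28,29,30,31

steps = 6; useful = 129; efficiency = 129/192 = 43/64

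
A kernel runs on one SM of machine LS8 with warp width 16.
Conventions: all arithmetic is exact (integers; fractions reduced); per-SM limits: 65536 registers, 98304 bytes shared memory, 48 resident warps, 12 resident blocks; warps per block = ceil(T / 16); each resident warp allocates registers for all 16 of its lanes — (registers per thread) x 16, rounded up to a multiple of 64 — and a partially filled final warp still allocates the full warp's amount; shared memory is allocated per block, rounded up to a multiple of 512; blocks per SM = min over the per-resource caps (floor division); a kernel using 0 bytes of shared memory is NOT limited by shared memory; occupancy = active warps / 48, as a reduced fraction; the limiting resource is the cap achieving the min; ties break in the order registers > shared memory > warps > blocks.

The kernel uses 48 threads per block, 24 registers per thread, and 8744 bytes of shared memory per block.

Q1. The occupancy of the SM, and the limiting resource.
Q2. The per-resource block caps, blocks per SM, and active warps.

Answer: occupancy 5/8, limited by shared memory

registers: 56 blocks
shared memory: 10 blocks
warps: 16 blocks
blocks: 12 blocks

Answer: 10 blocks, 30 active warps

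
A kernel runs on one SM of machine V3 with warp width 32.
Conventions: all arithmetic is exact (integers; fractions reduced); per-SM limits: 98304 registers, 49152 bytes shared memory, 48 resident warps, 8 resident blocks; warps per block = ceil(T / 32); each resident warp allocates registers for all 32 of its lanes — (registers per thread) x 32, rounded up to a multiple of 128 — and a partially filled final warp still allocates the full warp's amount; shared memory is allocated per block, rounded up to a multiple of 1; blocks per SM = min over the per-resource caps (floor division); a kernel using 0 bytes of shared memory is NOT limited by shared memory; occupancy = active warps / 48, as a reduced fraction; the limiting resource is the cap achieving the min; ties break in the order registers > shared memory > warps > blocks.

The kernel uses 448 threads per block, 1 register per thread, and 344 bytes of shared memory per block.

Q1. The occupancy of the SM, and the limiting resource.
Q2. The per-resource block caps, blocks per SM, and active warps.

Answer: occupancy 7/8, limited by warps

registers: 54 blocks
shared memory: 142 blocks
warps: 3 blocks
blocks: 8 blocks

Answer: 3 blocks, 42 active warps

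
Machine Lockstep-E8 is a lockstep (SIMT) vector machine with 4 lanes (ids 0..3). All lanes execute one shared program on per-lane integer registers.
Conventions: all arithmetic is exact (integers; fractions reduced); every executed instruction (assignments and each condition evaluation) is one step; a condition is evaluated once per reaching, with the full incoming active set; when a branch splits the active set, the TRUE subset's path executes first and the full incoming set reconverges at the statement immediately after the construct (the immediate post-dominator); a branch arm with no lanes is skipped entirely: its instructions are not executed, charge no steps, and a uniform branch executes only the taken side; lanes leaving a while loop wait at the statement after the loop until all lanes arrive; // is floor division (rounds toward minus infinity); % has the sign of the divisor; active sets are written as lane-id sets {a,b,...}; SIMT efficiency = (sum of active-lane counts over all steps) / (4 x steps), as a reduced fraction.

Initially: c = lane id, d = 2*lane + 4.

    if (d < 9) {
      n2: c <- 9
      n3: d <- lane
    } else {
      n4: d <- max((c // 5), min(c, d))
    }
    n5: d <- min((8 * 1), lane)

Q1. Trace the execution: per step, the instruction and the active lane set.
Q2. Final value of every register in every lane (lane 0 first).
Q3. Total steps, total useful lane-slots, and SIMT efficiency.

step 0: eval (d < 9)                 {0,1,2,3}
step 1: c <- 9                       {0,1,2}
step 2: d <- lane                    {0,1,2}
step 3: d <- max((c // 5), min(c, d)) {3}
step 4: d <- min((8 * 1), lane)      {0,1,2,3}

Answer: 5 steps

c: 9,9,9,3
d: 0,1,2,3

steps = 5; useful = 15; efficiency = 15/20 = 3/4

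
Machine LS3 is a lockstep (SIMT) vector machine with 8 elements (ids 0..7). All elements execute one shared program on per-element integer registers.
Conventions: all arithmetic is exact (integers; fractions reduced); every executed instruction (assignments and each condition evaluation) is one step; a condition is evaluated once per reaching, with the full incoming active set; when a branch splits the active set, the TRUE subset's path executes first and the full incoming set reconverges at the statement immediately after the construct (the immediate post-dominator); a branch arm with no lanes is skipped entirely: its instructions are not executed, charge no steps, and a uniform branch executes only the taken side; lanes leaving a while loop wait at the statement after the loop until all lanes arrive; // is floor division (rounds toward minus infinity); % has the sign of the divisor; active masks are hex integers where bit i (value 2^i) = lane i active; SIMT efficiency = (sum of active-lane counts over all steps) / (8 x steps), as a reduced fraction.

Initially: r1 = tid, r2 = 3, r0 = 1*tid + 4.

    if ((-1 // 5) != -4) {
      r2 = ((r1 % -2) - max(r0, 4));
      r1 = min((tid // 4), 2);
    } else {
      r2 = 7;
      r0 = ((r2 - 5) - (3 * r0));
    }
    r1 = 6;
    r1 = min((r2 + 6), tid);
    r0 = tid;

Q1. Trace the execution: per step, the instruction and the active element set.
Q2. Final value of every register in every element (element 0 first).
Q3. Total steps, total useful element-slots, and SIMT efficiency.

step 0: eval ((-1 // 5) != -4)       0xff
step 1: r2 <- ((r1 % -2) - max(r0, 4)) 0xff
step 2: r1 <- min((tid // 4), 2)     0xff
step 3: r1 <- 6                      0xff
step 4: r1 <- min((r2 + 6), tid)     0xff
step 5: r0 <- tid                    0xff

Answer: 6 steps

r1: 0,0,0,-2,-2,-4,-4,-6
r2: -4,-6,-6,-8,-8,-10,-10,-12
r0: 0,1,2,3,4,5,6,7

steps = 6; useful = 48; efficiency = 48/48 = 1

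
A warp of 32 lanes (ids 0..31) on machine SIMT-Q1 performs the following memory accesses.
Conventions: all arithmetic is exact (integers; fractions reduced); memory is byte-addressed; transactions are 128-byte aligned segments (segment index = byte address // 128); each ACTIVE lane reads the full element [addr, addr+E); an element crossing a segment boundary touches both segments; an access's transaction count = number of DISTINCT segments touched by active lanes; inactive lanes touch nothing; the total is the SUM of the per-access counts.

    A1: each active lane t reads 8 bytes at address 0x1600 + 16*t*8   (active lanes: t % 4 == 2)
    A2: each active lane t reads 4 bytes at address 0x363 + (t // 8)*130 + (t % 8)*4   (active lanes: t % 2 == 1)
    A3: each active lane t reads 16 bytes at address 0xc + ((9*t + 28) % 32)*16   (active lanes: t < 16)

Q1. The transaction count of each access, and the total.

A1: 8 transactions
A2: 5 transactions
A3: 5 transactions

Answer: 8,5,5; total 18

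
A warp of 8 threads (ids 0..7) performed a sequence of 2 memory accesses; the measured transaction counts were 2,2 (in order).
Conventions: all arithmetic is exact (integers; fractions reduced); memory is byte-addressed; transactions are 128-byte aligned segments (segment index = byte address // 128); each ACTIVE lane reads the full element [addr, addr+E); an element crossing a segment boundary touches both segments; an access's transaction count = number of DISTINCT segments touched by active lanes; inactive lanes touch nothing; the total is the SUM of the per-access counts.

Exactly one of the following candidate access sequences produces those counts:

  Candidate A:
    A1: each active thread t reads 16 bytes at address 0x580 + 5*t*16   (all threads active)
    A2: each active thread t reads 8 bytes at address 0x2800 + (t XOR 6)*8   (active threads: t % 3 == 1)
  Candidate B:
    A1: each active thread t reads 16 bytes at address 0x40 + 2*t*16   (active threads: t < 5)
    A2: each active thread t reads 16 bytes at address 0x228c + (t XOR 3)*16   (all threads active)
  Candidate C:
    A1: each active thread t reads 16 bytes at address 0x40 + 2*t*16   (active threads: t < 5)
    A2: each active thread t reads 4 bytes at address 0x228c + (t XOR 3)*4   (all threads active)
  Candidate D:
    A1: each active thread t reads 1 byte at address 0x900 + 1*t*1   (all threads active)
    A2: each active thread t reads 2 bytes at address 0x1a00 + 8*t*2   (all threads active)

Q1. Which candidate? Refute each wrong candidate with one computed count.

A: A1 gives 5 transactions, not 2
C: A2 gives 1 transaction, not 2
D: A1 gives 1 transaction, not 2
B: all counts match (2,2)

Answer: B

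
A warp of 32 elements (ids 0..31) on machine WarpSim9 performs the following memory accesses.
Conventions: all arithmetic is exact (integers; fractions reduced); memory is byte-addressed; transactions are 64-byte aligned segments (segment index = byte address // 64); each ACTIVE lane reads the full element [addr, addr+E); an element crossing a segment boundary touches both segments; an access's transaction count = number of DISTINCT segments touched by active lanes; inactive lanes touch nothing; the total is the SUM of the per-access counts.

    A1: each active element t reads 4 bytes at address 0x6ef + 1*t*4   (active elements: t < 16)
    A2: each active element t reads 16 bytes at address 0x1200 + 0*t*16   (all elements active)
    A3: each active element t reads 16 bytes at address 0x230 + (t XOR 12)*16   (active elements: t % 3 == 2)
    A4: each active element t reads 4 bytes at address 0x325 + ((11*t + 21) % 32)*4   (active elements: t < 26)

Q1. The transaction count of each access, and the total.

A1: 2 transactions
A2: 1 transaction
A3: 8 transactions
A4: 3 transactions

Answer: 2,1,8,3; total 14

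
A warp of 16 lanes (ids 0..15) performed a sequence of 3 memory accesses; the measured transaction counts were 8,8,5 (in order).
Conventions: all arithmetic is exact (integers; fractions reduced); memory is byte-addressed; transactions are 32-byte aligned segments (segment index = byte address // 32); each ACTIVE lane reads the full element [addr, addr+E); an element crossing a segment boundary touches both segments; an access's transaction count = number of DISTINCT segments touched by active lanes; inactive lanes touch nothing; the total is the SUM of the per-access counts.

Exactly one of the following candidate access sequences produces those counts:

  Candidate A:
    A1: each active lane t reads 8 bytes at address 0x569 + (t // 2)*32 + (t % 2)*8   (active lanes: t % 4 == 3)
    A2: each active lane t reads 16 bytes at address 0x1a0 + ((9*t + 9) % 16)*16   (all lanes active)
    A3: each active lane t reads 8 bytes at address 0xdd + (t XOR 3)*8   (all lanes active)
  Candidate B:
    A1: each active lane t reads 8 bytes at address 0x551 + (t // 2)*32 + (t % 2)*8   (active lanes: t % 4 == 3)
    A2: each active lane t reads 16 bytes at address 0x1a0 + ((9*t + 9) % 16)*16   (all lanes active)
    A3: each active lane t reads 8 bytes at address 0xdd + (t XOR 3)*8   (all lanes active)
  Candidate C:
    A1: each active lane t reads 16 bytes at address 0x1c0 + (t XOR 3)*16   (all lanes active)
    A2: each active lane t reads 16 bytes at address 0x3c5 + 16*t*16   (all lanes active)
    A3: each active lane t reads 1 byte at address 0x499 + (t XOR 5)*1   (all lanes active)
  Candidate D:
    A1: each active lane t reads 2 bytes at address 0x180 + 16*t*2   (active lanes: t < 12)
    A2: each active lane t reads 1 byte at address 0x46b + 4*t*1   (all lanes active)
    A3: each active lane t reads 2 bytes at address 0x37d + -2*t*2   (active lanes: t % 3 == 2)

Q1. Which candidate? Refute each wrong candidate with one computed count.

A: A1 gives 4 transactions, not 8
C: A2 gives 16 transactions, not 8
D: A1 gives 12 transactions, not 8
B: all counts match (8,8,5)

Answer: B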